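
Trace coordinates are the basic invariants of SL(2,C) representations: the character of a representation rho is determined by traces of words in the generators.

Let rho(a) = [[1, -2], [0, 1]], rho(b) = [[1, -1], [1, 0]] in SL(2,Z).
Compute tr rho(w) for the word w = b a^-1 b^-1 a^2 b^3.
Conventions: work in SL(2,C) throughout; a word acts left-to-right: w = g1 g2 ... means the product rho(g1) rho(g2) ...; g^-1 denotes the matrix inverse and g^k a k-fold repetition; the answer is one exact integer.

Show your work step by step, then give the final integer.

rho(b) = [[1, -1], [1, 0]]
... * rho(a^-1) = [[1, 2], [0, 1]]  ->  [[1, 1], [1, 2]]
... * rho(b^-1) = [[0, 1], [-1, 1]]  ->  [[-1, 2], [-2, 3]]
... * rho(a) = [[1, -2], [0, 1]]  ->  [[-1, 4], [-2, 7]]
... * rho(a) = [[1, -2], [0, 1]]  ->  [[-1, 6], [-2, 11]]
... * rho(b) = [[1, -1], [1, 0]]  ->  [[5, 1], [9, 2]]
... * rho(b) = [[1, -1], [1, 0]]  ->  [[6, -5], [11, -9]]
... * rho(b) = [[1, -1], [1, 0]]  ->  [[1, -6], [2, -11]]
tr = 1 + -11 = -10

-10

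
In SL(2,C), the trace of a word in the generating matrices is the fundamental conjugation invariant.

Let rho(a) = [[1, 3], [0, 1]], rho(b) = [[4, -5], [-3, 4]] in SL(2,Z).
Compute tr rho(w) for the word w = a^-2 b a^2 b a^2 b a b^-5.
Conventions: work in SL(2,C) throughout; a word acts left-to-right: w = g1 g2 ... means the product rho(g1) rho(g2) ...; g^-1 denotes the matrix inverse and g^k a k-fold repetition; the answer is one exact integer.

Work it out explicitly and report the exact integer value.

61814942

rho(a^-1) = [[1, -3], [0, 1]]
... * rho(a^-1) = [[1, -3], [0, 1]]  ->  [[1, -6], [0, 1]]
... * rho(b) = [[4, -5], [-3, 4]]  ->  [[22, -29], [-3, 4]]
... * rho(a) = [[1, 3], [0, 1]]  ->  [[22, 37], [-3, -5]]
... * rho(a) = [[1, 3], [0, 1]]  ->  [[22, 103], [-3, -14]]
... * rho(b) = [[4, -5], [-3, 4]]  ->  [[-221, 302], [30, -41]]
... * rho(a) = [[1, 3], [0, 1]]  ->  [[-221, -361], [30, 49]]
... * rho(a) = [[1, 3], [0, 1]]  ->  [[-221, -1024], [30, 139]]
... * rho(b) = [[4, -5], [-3, 4]]  ->  [[2188, -2991], [-297, 406]]
... * rho(a) = [[1, 3], [0, 1]]  ->  [[2188, 3573], [-297, -485]]
... * rho(b^-1) = [[4, 5], [3, 4]]  ->  [[19471, 25232], [-2643, -3425]]
... * rho(b^-1) = [[4, 5], [3, 4]]  ->  [[153580, 198283], [-20847, -26915]]
... * rho(b^-1) = [[4, 5], [3, 4]]  ->  [[1209169, 1561032], [-164133, -211895]]
... * rho(b^-1) = [[4, 5], [3, 4]]  ->  [[9519772, 12289973], [-1292217, -1668245]]
... * rho(b^-1) = [[4, 5], [3, 4]]  ->  [[74949007, 96758752], [-10173603, -13134065]]
tr = 74949007 + -13134065 = 61814942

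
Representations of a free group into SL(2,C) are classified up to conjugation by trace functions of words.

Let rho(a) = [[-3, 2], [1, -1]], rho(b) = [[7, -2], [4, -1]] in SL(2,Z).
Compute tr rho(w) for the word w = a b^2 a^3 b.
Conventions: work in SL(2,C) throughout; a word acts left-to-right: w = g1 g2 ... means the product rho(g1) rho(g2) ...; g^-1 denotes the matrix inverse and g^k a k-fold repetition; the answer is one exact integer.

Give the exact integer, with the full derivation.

14846

rho(a) = [[-3, 2], [1, -1]]
... * rho(b) = [[7, -2], [4, -1]]  ->  [[-13, 4], [3, -1]]
... * rho(b) = [[7, -2], [4, -1]]  ->  [[-75, 22], [17, -5]]
... * rho(a) = [[-3, 2], [1, -1]]  ->  [[247, -172], [-56, 39]]
... * rho(a) = [[-3, 2], [1, -1]]  ->  [[-913, 666], [207, -151]]
... * rho(a) = [[-3, 2], [1, -1]]  ->  [[3405, -2492], [-772, 565]]
... * rho(b) = [[7, -2], [4, -1]]  ->  [[13867, -4318], [-3144, 979]]
tr = 13867 + 979 = 14846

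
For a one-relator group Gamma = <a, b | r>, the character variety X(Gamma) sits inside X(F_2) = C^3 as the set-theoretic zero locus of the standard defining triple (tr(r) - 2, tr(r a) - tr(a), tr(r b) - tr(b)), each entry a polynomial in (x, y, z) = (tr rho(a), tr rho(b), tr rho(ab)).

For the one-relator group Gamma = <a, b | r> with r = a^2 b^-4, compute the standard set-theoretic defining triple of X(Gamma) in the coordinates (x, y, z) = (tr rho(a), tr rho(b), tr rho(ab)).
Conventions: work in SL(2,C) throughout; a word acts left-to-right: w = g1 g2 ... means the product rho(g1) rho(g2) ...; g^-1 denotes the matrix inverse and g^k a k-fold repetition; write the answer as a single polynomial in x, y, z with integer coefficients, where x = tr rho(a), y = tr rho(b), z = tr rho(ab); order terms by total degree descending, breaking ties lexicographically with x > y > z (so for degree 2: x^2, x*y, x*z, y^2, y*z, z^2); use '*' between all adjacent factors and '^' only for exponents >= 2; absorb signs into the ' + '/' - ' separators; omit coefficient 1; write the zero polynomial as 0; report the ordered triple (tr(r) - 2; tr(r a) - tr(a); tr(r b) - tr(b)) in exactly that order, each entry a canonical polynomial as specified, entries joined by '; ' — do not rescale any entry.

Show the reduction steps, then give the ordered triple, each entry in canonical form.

x^2*y^4 - x*y^3*z - 3*x^2*y^2 - y^4 + 2*x*y*z + x^2 + 4*y^2 - 4; x^3*y^4 - x^2*y^3*z - 3*x^3*y^2 - 2*x*y^4 + 2*x^2*y*z + y^3*z + x^3 + 7*x*y^2 - 2*y*z - 4*x; x^2*y^3 - x*y^2*z - 2*x^2*y - y^3 + x*z + 2*y

trace(a^2) = trace(a)*trace(a) - trace(1) = x^2 - 2
trace(a^2 b) = trace(a)*trace(b a) - trace(b) = x*z - y
trace(b^-1 a^2) = trace(a^2)*trace(b) - trace(a^2 b) = x^2*y - x*z - y
apply: trace(b^-1 a^2 b^-1) = trace(b^-1 a^2)*trace(b) - trace(b^-1 a^2 b) = x^2*y^2 - x*y*z - x^2 - y^2 + 2
use: trace(b^-1 a^2 b^-2) = trace(b^-1 a^2 b^-1)*trace(b) - trace(b^-1 a^2) = x^2*y^3 - x*y^2*z - 2*x^2*y - y^3 + x*z + 3*y
use: trace(a^2 b^-4) = trace(b^-1 a^2 b^-2)*trace(b) - trace(b^-1 a^2 b^-1) = x^2*y^4 - x*y^3*z - 3*x^2*y^2 - y^4 + 2*x*y*z + x^2 + 4*y^2 - 2
trace(a^3) = trace(a)*trace(a^2) - trace(a) = x^3 - 3*x
apply: trace(a^3 b) = trace(a)*trace(a b a) - trace(a b) = x^2*z - x*y - z
apply: trace(a^3 b^-1) = trace(a^3)*trace(b) - trace(a^3 b) = x^3*y - x^2*z - 2*x*y + z
apply: trace(b^-2 a^3) = trace(a^3 b^-1)*trace(b) - trace(a^3) = x^3*y^2 - x^2*y*z - x^3 - 2*x*y^2 + y*z + 3*x
apply: trace(a^3 b^-3) = trace(b^-2 a^3)*trace(b) - trace(b^-2 a^3 b) = x^3*y^3 - x^2*y^2*z - 2*x^3*y - 2*x*y^3 + x^2*z + y^2*z + 5*x*y - z
use: trace(a^2 b^-4 a) = trace(a^3 b^-3)*trace(b) - trace(a^3 b^-2) = x^3*y^4 - x^2*y^3*z - 3*x^3*y^2 - 2*x*y^4 + 2*x^2*y*z + y^3*z + x^3 + 7*x*y^2 - 2*y*z - 3*x
assemble the triple (trace(r) - 2; trace(r a) - x; trace(r b) - y)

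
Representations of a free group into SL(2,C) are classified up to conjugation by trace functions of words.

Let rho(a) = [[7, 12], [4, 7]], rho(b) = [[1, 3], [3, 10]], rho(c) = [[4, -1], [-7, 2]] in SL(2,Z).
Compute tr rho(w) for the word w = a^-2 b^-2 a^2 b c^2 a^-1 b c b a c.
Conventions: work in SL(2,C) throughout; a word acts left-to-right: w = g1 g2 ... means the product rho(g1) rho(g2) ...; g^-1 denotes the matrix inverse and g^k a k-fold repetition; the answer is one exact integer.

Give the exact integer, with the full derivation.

rho(a^-1) = [[7, -12], [-4, 7]]
... * rho(a^-1) = [[7, -12], [-4, 7]]  ->  [[97, -168], [-56, 97]]
... * rho(b^-1) = [[10, -3], [-3, 1]]  ->  [[1474, -459], [-851, 265]]
... * rho(b^-1) = [[10, -3], [-3, 1]]  ->  [[16117, -4881], [-9305, 2818]]
... * rho(a) = [[7, 12], [4, 7]]  ->  [[93295, 159237], [-53863, -91934]]
... * rho(a) = [[7, 12], [4, 7]]  ->  [[1290013, 2234199], [-744777, -1289894]]
... * rho(b) = [[1, 3], [3, 10]]  ->  [[7992610, 26212029], [-4614459, -15133271]]
... * rho(c) = [[4, -1], [-7, 2]]  ->  [[-151513763, 44431448], [87475061, -25652083]]
... * rho(c) = [[4, -1], [-7, 2]]  ->  [[-917075188, 240376659], [529464825, -138779227]]
... * rho(a^-1) = [[7, -12], [-4, 7]]  ->  [[-7381032952, 12687538869], [4261370683, -7325032489]]
... * rho(b) = [[1, 3], [3, 10]]  ->  [[30681583655, 104732289834], [-17713726784, -60466212841]]
... * rho(c) = [[4, -1], [-7, 2]]  ->  [[-610399694218, 178782996013], [352408582751, -103218698898]]
... * rho(b) = [[1, 3], [3, 10]]  ->  [[-74050706179, -43369122524], [42752486057, 25038759273]]
... * rho(a) = [[7, 12], [4, 7]]  ->  [[-691831433349, -1192192331816], [399422439491, 688301147595]]
... * rho(c) = [[4, -1], [-7, 2]]  ->  [[5578020589316, -1692553230283], [-3220418275201, 977179855699]]
tr = 5578020589316 + 977179855699 = 6555200445015

6555200445015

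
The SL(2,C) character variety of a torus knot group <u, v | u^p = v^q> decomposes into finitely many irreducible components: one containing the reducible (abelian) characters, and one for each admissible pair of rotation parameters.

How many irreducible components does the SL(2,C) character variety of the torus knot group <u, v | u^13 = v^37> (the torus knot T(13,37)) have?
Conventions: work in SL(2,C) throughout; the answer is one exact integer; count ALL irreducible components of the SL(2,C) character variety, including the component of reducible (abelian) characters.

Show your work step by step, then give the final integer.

217

For T(13,37): irreducibility forces the central element u^13 = v^37 to one of +I, -I.
So on each irreducible component the traces are pinned: tr(u) = 2*cos(pi*alpha/13) with 1 <= alpha <= 12, tr(v) = 2*cos(pi*beta/37) with 1 <= beta <= 36.
u^13 = (-1)^alpha I and v^37 = (-1)^beta I must agree, so alpha and beta have equal parity.
Counting: 6 odd alphas x 18 odd betas + 6 even alphas x 18 even betas = 108 + 108 = 216.
components with irreducible characters: 216; plus the single component of reducible (abelian) characters: total 217.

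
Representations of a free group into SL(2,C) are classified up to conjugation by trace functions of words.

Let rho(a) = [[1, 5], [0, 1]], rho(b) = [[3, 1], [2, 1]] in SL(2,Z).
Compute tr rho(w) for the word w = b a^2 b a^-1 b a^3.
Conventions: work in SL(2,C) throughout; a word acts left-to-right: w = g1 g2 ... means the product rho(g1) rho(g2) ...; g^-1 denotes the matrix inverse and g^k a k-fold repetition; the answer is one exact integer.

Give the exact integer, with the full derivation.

-4948

rho(b) = [[3, 1], [2, 1]]
... * rho(a) = [[1, 5], [0, 1]]  ->  [[3, 16], [2, 11]]
... * rho(a) = [[1, 5], [0, 1]]  ->  [[3, 31], [2, 21]]
... * rho(b) = [[3, 1], [2, 1]]  ->  [[71, 34], [48, 23]]
... * rho(a^-1) = [[1, -5], [0, 1]]  ->  [[71, -321], [48, -217]]
... * rho(b) = [[3, 1], [2, 1]]  ->  [[-429, -250], [-290, -169]]
... * rho(a) = [[1, 5], [0, 1]]  ->  [[-429, -2395], [-290, -1619]]
... * rho(a) = [[1, 5], [0, 1]]  ->  [[-429, -4540], [-290, -3069]]
... * rho(a) = [[1, 5], [0, 1]]  ->  [[-429, -6685], [-290, -4519]]
tr = -429 + -4519 = -4948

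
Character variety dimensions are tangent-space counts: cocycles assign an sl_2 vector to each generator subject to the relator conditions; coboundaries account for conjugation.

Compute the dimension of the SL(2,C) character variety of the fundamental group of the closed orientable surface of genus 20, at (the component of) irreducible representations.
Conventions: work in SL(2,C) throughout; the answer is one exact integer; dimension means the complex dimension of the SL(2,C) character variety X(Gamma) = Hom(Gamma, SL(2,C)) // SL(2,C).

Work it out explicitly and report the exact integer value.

114

The genus-20 surface group: 2g = 40 generators, one relator prod [a_i, b_i].
Before the relator condition, cocycle space has dim 3*40 = 120.
d_2 is surjective at irreducible rho (its cokernel H^2 is dual to H^0 = 0), so dim Z^1 = 120 - 3 = 117.
Coboundaries contribute dim B^1 = 3 (injective at irreducible rho).
Hence dim X = 117 - 3 = 114.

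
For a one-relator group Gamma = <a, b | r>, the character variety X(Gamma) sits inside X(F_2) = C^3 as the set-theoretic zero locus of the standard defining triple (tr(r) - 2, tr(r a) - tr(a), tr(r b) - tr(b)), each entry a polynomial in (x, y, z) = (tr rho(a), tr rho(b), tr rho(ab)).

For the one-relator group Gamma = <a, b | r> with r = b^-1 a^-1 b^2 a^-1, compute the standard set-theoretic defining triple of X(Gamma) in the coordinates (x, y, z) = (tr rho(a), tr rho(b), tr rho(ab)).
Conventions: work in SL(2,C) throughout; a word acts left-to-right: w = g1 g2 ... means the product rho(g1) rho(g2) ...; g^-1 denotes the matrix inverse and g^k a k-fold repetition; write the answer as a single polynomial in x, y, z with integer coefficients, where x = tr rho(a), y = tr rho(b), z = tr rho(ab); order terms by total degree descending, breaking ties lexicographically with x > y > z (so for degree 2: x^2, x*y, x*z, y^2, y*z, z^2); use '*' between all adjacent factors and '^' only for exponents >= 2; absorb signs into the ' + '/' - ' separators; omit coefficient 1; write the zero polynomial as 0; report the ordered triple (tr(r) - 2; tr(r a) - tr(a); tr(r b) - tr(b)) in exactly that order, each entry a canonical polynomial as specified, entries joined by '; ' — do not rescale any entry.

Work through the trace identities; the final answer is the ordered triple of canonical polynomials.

x*y^2*z - y^3 - y*z^2 - x*z + 3*y - 2; x*y - x - z; x^2*y^2 - x*y*z - x^2 - y^2 - y + 2

next, tr(a^-1 b) = tr(b)*tr(a) - tr(b a)   [inverse elimination on a] = x*y - z
tr(b^2) = tr(b)*tr(b) - tr(1)   [square of b] = y^2 - 2
tr(a b^2) = tr(b)*tr(a b) - tr(a)   [square of b] = y*z - x
tr(b^2 a b) = tr(b)*tr(a b^2) - tr(a b)   [square of b] = y^2*z - x*y - z
tr(a b a b) = tr(b a)*tr(b a) - tr(1)   [split at a repeated b] = z^2 - 2
and tr(a b a) = tr(a)*tr(b a) - tr(b)   [square of a] = x*z - y
tr(b^2 a b a) = tr(b)*tr(a b a b) - tr(a b a)   [square of b] = y*z^2 - x*z - y
next, tr(a^-1 b^2 a b) = tr(b^2 a b)*tr(a) - tr(b^2 a b a)   [inverse elimination on a] = x*y^2*z - x^2*y - y*z^2 + y
tr(b^-1 a^-1 b^2 a) = tr(a^-1 b^2 a)*tr(b) - tr(a^-1 b^2 a b)   [inverse elimination on b] = -x*y^2*z + x^2*y + y^3 + y*z^2 - 3*y
tr(b^-1 a^-1 b^2 a^-1) = tr(b^-1 a^-1 b^2)*tr(a) - tr(b^-1 a^-1 b^2 a)   [inverse elimination on a] = x*y^2*z - y^3 - y*z^2 - x*z + 3*y
tr(a^-1 b^2) = tr(b^2)*tr(a) - tr(b^2 a)   [inverse elimination on a] = x*y^2 - y*z - x
and tr(a^-1 b^2 a^-1) = tr(a^-1 b^2)*tr(a) - tr(a^-1 b^2 a)   [inverse elimination on a] = x^2*y^2 - x*y*z - x^2 - y^2 + 2
assemble the triple (tr(r) - 2; tr(r a) - x; tr(r b) - y)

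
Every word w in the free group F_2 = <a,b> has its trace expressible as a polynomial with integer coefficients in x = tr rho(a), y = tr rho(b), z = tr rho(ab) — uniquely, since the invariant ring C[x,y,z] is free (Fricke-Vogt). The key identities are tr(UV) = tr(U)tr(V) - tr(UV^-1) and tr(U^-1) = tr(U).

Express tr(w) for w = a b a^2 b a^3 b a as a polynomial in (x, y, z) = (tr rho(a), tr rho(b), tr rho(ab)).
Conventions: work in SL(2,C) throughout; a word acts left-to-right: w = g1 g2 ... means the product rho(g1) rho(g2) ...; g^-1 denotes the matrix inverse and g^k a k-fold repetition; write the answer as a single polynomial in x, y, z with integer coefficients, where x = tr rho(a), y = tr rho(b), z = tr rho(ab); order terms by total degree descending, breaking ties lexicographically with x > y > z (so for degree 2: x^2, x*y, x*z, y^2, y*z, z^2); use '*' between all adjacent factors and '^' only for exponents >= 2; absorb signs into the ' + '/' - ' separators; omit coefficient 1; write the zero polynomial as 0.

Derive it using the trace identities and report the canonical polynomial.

trace(b a b a) = trace(b a) * trace(b a) - trace(1)   [split at a repeated b] = z^2 - 2
trace(b a b a b a) = trace(b a) * trace(b a b a) - trace(b^-1 a^-1)   [split at a repeated b] = z^3 - 3*z
and trace(a b a) = trace(a) * trace(b a) - trace(b)   [square of a] = x*z - y
trace(b a b a b) = trace(b) * trace(a b a b) - trace(a b a)   [square of b] = y*z^2 - x*z - y
next, trace(b a^2 b a b a) = trace(a) * trace(b a b a b a) - trace(b a b a b)   [square of a] = x*z^3 - y*z^2 - 2*x*z + y
trace(b a b) = trace(b) * trace(a b) - trace(a)   [square of b] = y*z - x
next, trace(b a b^2) = trace(b) * trace(b a b) - trace(b a)   [square of b] = y^2*z - x*y - z
trace(b a^2 b a b) = trace(a) * trace(b a b^2 a) - trace(b a b^2)   [square of a] = x*y*z^2 - x^2*z - y^2*z + z
and trace(b a^2 b a^2 b a) = trace(a) * trace(b a^2 b a b a) - trace(b a^2 b a b)   [square of a] = x^2*z^3 - 2*x*y*z^2 - x^2*z + y^2*z + x*y - z
trace(a b a^2 b) = trace(a) * trace(b a b a) - trace(b a b)   [square of a] = x*z^2 - y*z - x
next, trace(a b a^2) = trace(a) * trace(b a^2) - trace(b a)   [square of a] = x^2*z - x*y - z
trace(b a^2 b^2 a) = trace(b) * trace(a b a^2 b) - trace(a b a^2)   [square of b] = x*y*z^2 - x^2*z - y^2*z + z
next, trace(b^2) = trace(b) * trace(b) - trace(1)   [square of b] = y^2 - 2
trace(b^3) = trace(b) * trace(b^2) - trace(b)   [square of b] = y^3 - 3*y
next, trace(b a^2 b^2) = trace(a) * trace(b^3 a) - trace(b^3)   [square of a] = x*y^2*z - x^2*y - y^3 - x*z + 3*y
next, trace(b a^2 b a^2 b) = trace(a) * trace(b a^2 b^2 a) - trace(b a^2 b^2)   [square of a] = x^2*y*z^2 - x^3*z - 2*x*y^2*z + x^2*y + y^3 + 2*x*z - 3*y
trace(b a^2 b a^2 b a^2) = trace(a) * trace(b a^2 b a^2 b a) - trace(b a^2 b a^2 b)   [square of a] = x^3*z^3 - 3*x^2*y*z^2 + 3*x*y^2*z - y^3 - 3*x*z + 3*y
trace(a b a^2 b a^3 b a) = trace(a) * trace(b a^2 b a^2 b a^2) - trace(b a^2 b a^2 b a)   [square of a] = x^4*z^3 - 3*x^3*y*z^2 + 3*x^2*y^2*z - x^2*z^3 - x*y^3 + 2*x*y*z^2 - 2*x^2*z - y^2*z + 2*x*y + z

x^4*z^3 - 3*x^3*y*z^2 + 3*x^2*y^2*z - x^2*z^3 - x*y^3 + 2*x*y*z^2 - 2*x^2*z - y^2*z + 2*x*y + z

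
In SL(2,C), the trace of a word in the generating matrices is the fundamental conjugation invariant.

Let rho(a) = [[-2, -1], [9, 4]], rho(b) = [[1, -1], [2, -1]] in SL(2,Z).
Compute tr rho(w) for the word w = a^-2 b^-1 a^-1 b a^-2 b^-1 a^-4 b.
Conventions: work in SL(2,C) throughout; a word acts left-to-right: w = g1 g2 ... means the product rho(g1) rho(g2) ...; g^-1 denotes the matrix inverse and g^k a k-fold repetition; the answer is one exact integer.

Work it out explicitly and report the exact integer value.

rho(a^-1) = [[4, 1], [-9, -2]]
... * rho(a^-1) = [[4, 1], [-9, -2]]  ->  [[7, 2], [-18, -5]]
... * rho(b^-1) = [[-1, 1], [-2, 1]]  ->  [[-11, 9], [28, -23]]
... * rho(a^-1) = [[4, 1], [-9, -2]]  ->  [[-125, -29], [319, 74]]
... * rho(b) = [[1, -1], [2, -1]]  ->  [[-183, 154], [467, -393]]
... * rho(a^-1) = [[4, 1], [-9, -2]]  ->  [[-2118, -491], [5405, 1253]]
... * rho(a^-1) = [[4, 1], [-9, -2]]  ->  [[-4053, -1136], [10343, 2899]]
... * rho(b^-1) = [[-1, 1], [-2, 1]]  ->  [[6325, -5189], [-16141, 13242]]
... * rho(a^-1) = [[4, 1], [-9, -2]]  ->  [[72001, 16703], [-183742, -42625]]
... * rho(a^-1) = [[4, 1], [-9, -2]]  ->  [[137677, 38595], [-351343, -98492]]
... * rho(a^-1) = [[4, 1], [-9, -2]]  ->  [[203353, 60487], [-518944, -154359]]
... * rho(a^-1) = [[4, 1], [-9, -2]]  ->  [[269029, 82379], [-686545, -210226]]
... * rho(b) = [[1, -1], [2, -1]]  ->  [[433787, -351408], [-1106997, 896771]]
tr = 433787 + 896771 = 1330558

1330558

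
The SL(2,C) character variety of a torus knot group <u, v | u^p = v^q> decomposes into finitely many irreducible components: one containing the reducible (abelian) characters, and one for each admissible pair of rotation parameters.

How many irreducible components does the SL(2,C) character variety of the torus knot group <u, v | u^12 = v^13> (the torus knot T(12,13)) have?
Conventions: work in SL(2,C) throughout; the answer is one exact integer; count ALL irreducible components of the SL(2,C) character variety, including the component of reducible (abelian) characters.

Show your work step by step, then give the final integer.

67

In the torus knot group T(12,13), u^12 = v^13 is central, so an irreducible representation sends it to +I or -I (Schur).
On an irreducible component, tr(u) is locked at 2*cos(pi*alpha/12) for some alpha in 1..11, and tr(v) at 2*cos(pi*beta/13) for some beta in 1..12.
The two central values (-1)^alpha I and (-1)^beta I must be the same matrix, so alpha and beta share a parity.
Enumerate parity-matched pairs: 6*6 odd-odd plus 5*6 even-even gives 66.
Total: 66 irreducible-character components + 1 reducible (abelian) component = 67.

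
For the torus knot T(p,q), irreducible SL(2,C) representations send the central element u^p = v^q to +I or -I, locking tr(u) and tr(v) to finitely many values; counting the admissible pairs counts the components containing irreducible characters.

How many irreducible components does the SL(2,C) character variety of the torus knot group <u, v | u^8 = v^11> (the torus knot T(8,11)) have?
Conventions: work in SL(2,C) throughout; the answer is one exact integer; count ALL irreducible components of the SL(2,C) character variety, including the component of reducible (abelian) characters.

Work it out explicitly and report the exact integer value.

Gamma = < u, v | u^8 = v^11 > (torus knot T(8,11)); the central element u^8 = v^11 acts as +I or -I in any irreducible SL(2,C) representation.
On an irreducible component, tr(u) is locked at 2*cos(pi*alpha/8) for some alpha in 1..7, and tr(v) at 2*cos(pi*beta/11) for some beta in 1..10.
The two central values (-1)^alpha I and (-1)^beta I must be the same matrix, so alpha and beta share a parity.
Counting: 4 odd alphas x 5 odd betas + 3 even alphas x 5 even betas = 20 + 15 = 35.
components with irreducible characters: 35; plus the single component of reducible (abelian) characters: total 36.

36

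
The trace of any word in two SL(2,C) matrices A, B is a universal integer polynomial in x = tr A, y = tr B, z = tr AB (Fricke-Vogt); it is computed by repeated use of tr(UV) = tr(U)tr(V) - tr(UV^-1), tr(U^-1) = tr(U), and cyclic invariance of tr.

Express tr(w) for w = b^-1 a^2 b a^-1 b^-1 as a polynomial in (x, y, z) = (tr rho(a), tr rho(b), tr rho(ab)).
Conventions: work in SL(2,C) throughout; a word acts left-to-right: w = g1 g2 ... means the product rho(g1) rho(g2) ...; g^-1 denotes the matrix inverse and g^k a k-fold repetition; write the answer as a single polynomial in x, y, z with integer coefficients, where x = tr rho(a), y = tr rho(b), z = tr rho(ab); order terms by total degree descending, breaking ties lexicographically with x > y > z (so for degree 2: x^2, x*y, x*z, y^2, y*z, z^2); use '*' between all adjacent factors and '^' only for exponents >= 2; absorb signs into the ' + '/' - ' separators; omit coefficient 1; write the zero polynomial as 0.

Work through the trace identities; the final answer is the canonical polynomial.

-x^2*y^2*z + x^3*y + x*y^3 + x*y*z^2 - 3*x*y - z

tr(a^2) = tr(a) tr(a) - tr(1) = x^2 - 2
tr(b a^2) = tr(a) tr(b a) - tr(b) = x*z - y
tr(a^2 b a) = tr(a) tr(b a^2) - tr(b a) = x^2*z - x*y - z
tr(b a b a) = tr(b a) tr(b a) - tr(1)   [split at repeated b] = z^2 - 2
tr(b a b) = tr(b) tr(a b) - tr(a) = y*z - x
tr(a^2 b a b) = tr(a) tr(b a b a) - tr(b a b) = x*z^2 - y*z - x
tr(b^-1 a^2 b a) = tr(a^2 b a) tr(b) - tr(a^2 b a b) = x^2*y*z - x*y^2 - x*z^2 + x
tr(b^-1 a^2 b a^-1) = tr(b^-1 a^2 b) tr(a) - tr(b^-1 a^2 b a) = -x^2*y*z + x^3 + x*y^2 + x*z^2 - 3*x
tr(b^-1 a^2 b a^-1 b^-1) = tr(b^-1 a^2 b a^-1) tr(b) - tr(b^-1 a^2 b a^-1 b) = -x^2*y^2*z + x^3*y + x*y^3 + x*y*z^2 - 3*x*y - z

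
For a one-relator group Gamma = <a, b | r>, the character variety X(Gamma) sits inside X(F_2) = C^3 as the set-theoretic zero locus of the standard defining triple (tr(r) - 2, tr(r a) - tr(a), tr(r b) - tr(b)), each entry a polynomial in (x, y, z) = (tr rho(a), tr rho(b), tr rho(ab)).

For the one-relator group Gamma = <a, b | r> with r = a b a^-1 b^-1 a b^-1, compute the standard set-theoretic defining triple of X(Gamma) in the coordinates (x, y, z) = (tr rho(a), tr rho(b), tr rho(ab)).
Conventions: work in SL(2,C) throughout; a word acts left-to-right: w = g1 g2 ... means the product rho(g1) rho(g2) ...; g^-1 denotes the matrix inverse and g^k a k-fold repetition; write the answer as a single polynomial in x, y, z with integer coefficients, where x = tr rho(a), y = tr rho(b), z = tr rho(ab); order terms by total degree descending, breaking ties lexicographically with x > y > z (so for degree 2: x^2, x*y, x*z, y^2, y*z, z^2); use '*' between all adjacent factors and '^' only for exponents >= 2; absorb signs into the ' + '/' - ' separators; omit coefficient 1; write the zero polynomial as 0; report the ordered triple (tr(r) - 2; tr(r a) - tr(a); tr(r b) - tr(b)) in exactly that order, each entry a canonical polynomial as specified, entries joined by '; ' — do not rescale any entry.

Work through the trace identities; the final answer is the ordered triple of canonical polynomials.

and tr(b^2 a) = tr(b)*tr(a b) - tr(a)  (reduce the b square) = y*z - x
next, tr(b^2) = tr(b)*tr(b) - tr(1)  (reduce the b square) = y^2 - 2
tr(b a^2 b) = tr(a)*tr(b^2 a) - tr(b^2)  (reduce the a square) = x*y*z - x^2 - y^2 + 2
next, tr(b a b a) = tr(a b)*tr(a b) - tr(1)  (split on a) = z^2 - 2
tr(b a^2 b a) = tr(a)*tr(b a b a) - tr(b a b)  (reduce the a square) = x*z^2 - y*z - x
tr(a b a^-1 b a) = tr(b a^2 b)*tr(a) - tr(b a^2 b a)  (eliminate a^-1) = x^2*y*z - x^3 - x*y^2 - x*z^2 + y*z + 3*x
tr(a b a) = tr(a)*tr(b a) - tr(b)  (reduce the a square) = x*z - y
and tr(b a b a b) = tr(b)*tr(a b a b) - tr(a b a)  (reduce the b square) = y*z^2 - x*z - y
and tr(b a b a b a) = tr(b a b a)*tr(b a) - tr(a b)  (split on b) = z^3 - 3*z
tr(a b a^-1 b a b) = tr(b a b a b)*tr(a) - tr(b a b a b a)  (eliminate a^-1) = x*y*z^2 - x^2*z - z^3 - x*y + 3*z
tr(a b^-1 a b a^-1 b) = tr(a b a^-1 b a)*tr(b) - tr(a b a^-1 b a b)  (eliminate b^-1) = x^2*y^2*z - x^3*y - x*y^3 - 2*x*y*z^2 + x^2*z + y^2*z + z^3 + 4*x*y - 3*z
tr(a b a^-1 b^-1 a b^-1) = tr(a b^-1 a b a^-1)*tr(b) - tr(a b^-1 a b a^-1 b)  (eliminate b^-1) = -x^2*y^2*z + x^3*y + x*y^3 + 2*x*y*z^2 - x^2*z - y^2*z - z^3 - 3*x*y + 3*z
next, tr(a^2) = tr(a)*tr(a) - tr(1) = x^2 - 2
and tr(a^3) = tr(a)*tr(a^2) - tr(a) = x^3 - 3*x
tr(a^2 b a) = tr(a)*tr(b a^2) - tr(b a) = x^2*z - x*y - z
and tr(a^3 b a) = tr(a)*tr(a^2 b a) - tr(a^2 b) = x^3*z - x^2*y - 2*x*z + y
and tr(a^3 b a b) = tr(a)*tr(a b a b a) - tr(a b a b) = x^2*z^2 - x*y*z - x^2 - z^2 + 2
next, tr(b^-1 a^3 b a) = tr(a^3 b a)*tr(b) - tr(a^3 b a b) = x^3*y*z - x^2*y^2 - x^2*z^2 - x*y*z + x^2 + y^2 + z^2 - 2
tr(a^2 b a^-1 b^-1 a) = tr(b^-1 a^3 b)*tr(a) - tr(b^-1 a^3 b a) = -x^3*y*z + x^4 + x^2*y^2 + x^2*z^2 + x*y*z - 4*x^2 - y^2 - z^2 + 2
next, tr(a b a^2 b a) = tr(a)*tr(b a^2 b a) - tr(b a^2 b) = x^2*z^2 - 2*x*y*z + y^2 - 2
next, tr(a b a^2 b a b) = tr(a)*tr(b a b a b a) - tr(b a b a b) = x*z^3 - y*z^2 - 2*x*z + y
tr(b^-1 a b a^2 b a) = tr(a b a^2 b a)*tr(b) - tr(a b a^2 b a b) = x^2*y*z^2 - 2*x*y^2*z - x*z^3 + y^3 + y*z^2 + 2*x*z - 3*y
next, tr(a^2 b a^-1 b^-1 a b) = tr(b^-1 a b a^2 b)*tr(a) - tr(b^-1 a b a^2 b a) = -x^2*y*z^2 + x^3*z + 2*x*y^2*z + x*z^3 - x^2*y - y^3 - y*z^2 - 3*x*z + 3*y
tr(a b a^-1 b^-1 a b^-1 a) = tr(a^2 b a^-1 b^-1 a)*tr(b) - tr(a^2 b a^-1 b^-1 a b) = -x^3*y^2*z + x^4*y + x^2*y^3 + 2*x^2*y*z^2 - x^3*z - x*y^2*z - x*z^3 - 3*x^2*y + 3*x*z - y
and tr(a b a^-1 b^-1 a) = tr(a^2 b a^-1)*tr(b) - tr(a^2 b a^-1 b)   [inverse elimination on b] = -x^2*y*z + x^3 + x*y^2 + x*z^2 - 3*x
assemble the triple (tr(r) - 2; tr(r a) - x; tr(r b) - y)

-x^2*y^2*z + x^3*y + x*y^3 + 2*x*y*z^2 - x^2*z - y^2*z - z^3 - 3*x*y + 3*z - 2; -x^3*y^2*z + x^4*y + x^2*y^3 + 2*x^2*y*z^2 - x^3*z - x*y^2*z - x*z^3 - 3*x^2*y + 3*x*z - x - y; -x^2*y*z + x^3 + x*y^2 + x*z^2 - 3*x - y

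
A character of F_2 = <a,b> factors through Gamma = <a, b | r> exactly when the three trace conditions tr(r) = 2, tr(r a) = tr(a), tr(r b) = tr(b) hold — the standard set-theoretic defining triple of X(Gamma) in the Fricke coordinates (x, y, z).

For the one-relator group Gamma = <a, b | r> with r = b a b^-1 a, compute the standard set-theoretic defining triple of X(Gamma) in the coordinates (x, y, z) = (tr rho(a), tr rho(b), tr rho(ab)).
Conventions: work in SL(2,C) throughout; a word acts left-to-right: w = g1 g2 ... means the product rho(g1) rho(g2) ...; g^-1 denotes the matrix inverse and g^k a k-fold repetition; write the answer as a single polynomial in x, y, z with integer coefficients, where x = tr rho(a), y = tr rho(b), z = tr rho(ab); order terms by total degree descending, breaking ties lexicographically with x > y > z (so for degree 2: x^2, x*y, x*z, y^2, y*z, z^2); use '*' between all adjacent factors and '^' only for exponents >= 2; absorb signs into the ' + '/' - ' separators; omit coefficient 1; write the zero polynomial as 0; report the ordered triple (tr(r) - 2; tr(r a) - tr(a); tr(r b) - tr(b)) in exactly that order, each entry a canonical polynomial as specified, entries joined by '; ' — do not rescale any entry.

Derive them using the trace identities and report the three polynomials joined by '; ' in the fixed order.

and tr(a b a) = tr(a)*tr(b a) - tr(b) = x*z - y
next, tr(a b a b) = tr(a b)*tr(a b) - tr(1) = z^2 - 2
and tr(b a b^-1 a) = tr(a b a)*tr(b) - tr(a b a b) = x*y*z - y^2 - z^2 + 2
tr(a^2 b a) = tr(a)*tr(b a^2) - tr(b a) = x^2*z - x*y - z
tr(b a b) = tr(b)*tr(a b) - tr(a) = y*z - x
and tr(a^2 b a b) = tr(a)*tr(b a b a) - tr(b a b) = x*z^2 - y*z - x
next, tr(b a b^-1 a^2) = tr(a^2 b a)*tr(b) - tr(a^2 b a b) = x^2*y*z - x*y^2 - x*z^2 + x
next, tr(a^2) = tr(a)*tr(a) - tr(1)   [square of a] = x^2 - 2
tr(a b^2 a) = tr(b)*tr(a^2 b) - tr(a^2)   [square of b] = x*y*z - x^2 - y^2 + 2
tr(a b^2 a b) = tr(b)*tr(a b a b) - tr(a b a)   [square of b] = y*z^2 - x*z - y
tr(b a b^-1 a b) = tr(a b^2 a)*tr(b) - tr(a b^2 a b)   [inverse elimination on b] = x*y^2*z - x^2*y - y^3 - y*z^2 + x*z + 3*y
assemble the triple (tr(r) - 2; tr(r a) - x; tr(r b) - y)

x*y*z - y^2 - z^2; x^2*y*z - x*y^2 - x*z^2; x*y^2*z - x^2*y - y^3 - y*z^2 + x*z + 2*y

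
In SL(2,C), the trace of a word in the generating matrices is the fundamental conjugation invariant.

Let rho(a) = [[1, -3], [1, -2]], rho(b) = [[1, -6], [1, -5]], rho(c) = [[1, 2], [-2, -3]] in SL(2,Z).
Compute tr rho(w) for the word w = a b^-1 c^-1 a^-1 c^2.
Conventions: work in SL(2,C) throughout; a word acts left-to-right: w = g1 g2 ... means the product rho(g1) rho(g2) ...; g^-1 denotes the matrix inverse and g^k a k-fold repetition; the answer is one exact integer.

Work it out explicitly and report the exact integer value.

rho(a) = [[1, -3], [1, -2]]
... * rho(b^-1) = [[-5, 6], [-1, 1]]  ->  [[-2, 3], [-3, 4]]
... * rho(c^-1) = [[-3, -2], [2, 1]]  ->  [[12, 7], [17, 10]]
... * rho(a^-1) = [[-2, 3], [-1, 1]]  ->  [[-31, 43], [-44, 61]]
... * rho(c) = [[1, 2], [-2, -3]]  ->  [[-117, -191], [-166, -271]]
... * rho(c) = [[1, 2], [-2, -3]]  ->  [[265, 339], [376, 481]]
tr = 265 + 481 = 746

746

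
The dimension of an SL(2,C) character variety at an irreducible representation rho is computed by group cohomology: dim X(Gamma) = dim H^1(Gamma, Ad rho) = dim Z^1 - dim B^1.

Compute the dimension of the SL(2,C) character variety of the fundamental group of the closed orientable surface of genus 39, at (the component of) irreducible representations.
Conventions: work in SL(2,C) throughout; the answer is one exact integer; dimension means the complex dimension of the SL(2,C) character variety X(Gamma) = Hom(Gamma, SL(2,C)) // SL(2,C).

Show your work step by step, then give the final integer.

pi_1 of the closed genus-39 surface has 78 generators bound by the single product-of-commutators relator.
Unconstrained cocycle data is one sl_2 vector per generator (234 dimensions), cut by the relator condition d_2(z) = 0.
At an irreducible rho, H^2 = coker(d_2) vanishes (Poincare duality: H^2 is dual to H^0 = invariants = 0), so d_2 is surjective onto sl_2 and dim Z^1 = 234 - 3 = 231.
Coboundaries contribute dim B^1 = 3 (injective at irreducible rho).
dim H^1 = 231 - 3 = 228 = dim X.

228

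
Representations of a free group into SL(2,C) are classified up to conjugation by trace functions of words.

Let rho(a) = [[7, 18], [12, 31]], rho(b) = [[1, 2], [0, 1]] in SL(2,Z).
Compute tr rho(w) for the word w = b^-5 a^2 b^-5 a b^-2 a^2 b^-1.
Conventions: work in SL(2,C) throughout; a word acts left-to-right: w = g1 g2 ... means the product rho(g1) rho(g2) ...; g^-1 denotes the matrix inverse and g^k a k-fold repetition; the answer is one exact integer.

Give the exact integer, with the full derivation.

rho(b^-1) = [[1, -2], [0, 1]]
... * rho(b^-1) = [[1, -2], [0, 1]]  ->  [[1, -4], [0, 1]]
... * rho(b^-1) = [[1, -2], [0, 1]]  ->  [[1, -6], [0, 1]]
... * rho(b^-1) = [[1, -2], [0, 1]]  ->  [[1, -8], [0, 1]]
... * rho(b^-1) = [[1, -2], [0, 1]]  ->  [[1, -10], [0, 1]]
... * rho(a) = [[7, 18], [12, 31]]  ->  [[-113, -292], [12, 31]]
... * rho(a) = [[7, 18], [12, 31]]  ->  [[-4295, -11086], [456, 1177]]
... * rho(b^-1) = [[1, -2], [0, 1]]  ->  [[-4295, -2496], [456, 265]]
... * rho(b^-1) = [[1, -2], [0, 1]]  ->  [[-4295, 6094], [456, -647]]
... * rho(b^-1) = [[1, -2], [0, 1]]  ->  [[-4295, 14684], [456, -1559]]
... * rho(b^-1) = [[1, -2], [0, 1]]  ->  [[-4295, 23274], [456, -2471]]
... * rho(b^-1) = [[1, -2], [0, 1]]  ->  [[-4295, 31864], [456, -3383]]
... * rho(a) = [[7, 18], [12, 31]]  ->  [[352303, 910474], [-37404, -96665]]
... * rho(b^-1) = [[1, -2], [0, 1]]  ->  [[352303, 205868], [-37404, -21857]]
... * rho(b^-1) = [[1, -2], [0, 1]]  ->  [[352303, -498738], [-37404, 52951]]
... * rho(a) = [[7, 18], [12, 31]]  ->  [[-3518735, -9119424], [373584, 968209]]
... * rho(a) = [[7, 18], [12, 31]]  ->  [[-134064233, -346039374], [14233596, 36738991]]
... * rho(b^-1) = [[1, -2], [0, 1]]  ->  [[-134064233, -77910908], [14233596, 8271799]]
tr = -134064233 + 8271799 = -125792434

-125792434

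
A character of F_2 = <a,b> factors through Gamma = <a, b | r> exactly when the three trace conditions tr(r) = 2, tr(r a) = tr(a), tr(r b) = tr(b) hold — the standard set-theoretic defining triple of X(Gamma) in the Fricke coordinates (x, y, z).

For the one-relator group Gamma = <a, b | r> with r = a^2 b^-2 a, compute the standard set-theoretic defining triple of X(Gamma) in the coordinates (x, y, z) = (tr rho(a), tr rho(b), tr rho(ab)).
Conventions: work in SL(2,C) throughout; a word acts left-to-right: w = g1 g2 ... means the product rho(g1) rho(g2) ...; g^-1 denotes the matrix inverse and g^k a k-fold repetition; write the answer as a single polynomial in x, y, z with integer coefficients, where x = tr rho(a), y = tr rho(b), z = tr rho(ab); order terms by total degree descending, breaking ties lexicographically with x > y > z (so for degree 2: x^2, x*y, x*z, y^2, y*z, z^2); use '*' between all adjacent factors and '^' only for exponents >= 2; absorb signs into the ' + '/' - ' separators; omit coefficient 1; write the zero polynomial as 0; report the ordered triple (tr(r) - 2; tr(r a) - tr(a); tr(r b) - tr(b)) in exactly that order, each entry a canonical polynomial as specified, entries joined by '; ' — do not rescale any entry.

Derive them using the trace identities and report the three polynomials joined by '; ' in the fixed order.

tr(a^2) = tr(a) * tr(a) - tr(1)  (reduce the a square) = x^2 - 2
tr(a^3) = tr(a) * tr(a^2) - tr(a)  (reduce the a square) = x^3 - 3*x
next, tr(a b a) = tr(a) * tr(b a) - tr(b)  (reduce the a square) = x*z - y
and tr(a^3 b) = tr(a) * tr(a b a) - tr(a b)  (reduce the a square) = x^2*z - x*y - z
tr(a^3 b^-1) = tr(a^3) * tr(b) - tr(a^3 b)  (eliminate b^-1) = x^3*y - x^2*z - 2*x*y + z
tr(a^2 b^-2 a) = tr(a^3 b^-1) * tr(b) - tr(a^3)  (eliminate b^-1) = x^3*y^2 - x^2*y*z - x^3 - 2*x*y^2 + y*z + 3*x
tr(a^4) = tr(a) * tr(a^3) - tr(a^2) = x^4 - 4*x^2 + 2
tr(a^4 b) = tr(a) * tr(a b a^2) - tr(a b a) = x^3*z - x^2*y - 2*x*z + y
next, tr(a^4 b^-1) = tr(a^4) * tr(b) - tr(a^4 b) = x^4*y - x^3*z - 3*x^2*y + 2*x*z + y
tr(a^2 b^-2 a^2) = tr(a^4 b^-1) * tr(b) - tr(a^4) = x^4*y^2 - x^3*y*z - x^4 - 3*x^2*y^2 + 2*x*y*z + 4*x^2 + y^2 - 2
tr(b a b a) = tr(a b) * tr(a b) - tr(1)  (split on a) = z^2 - 2
next, tr(b a b) = tr(b) * tr(a b) - tr(a)  (reduce the b square) = y*z - x
tr(a b a^2 b) = tr(a) * tr(b a b a) - tr(b a b)  (reduce the a square) = x*z^2 - y*z - x
and tr(b^-1 a b a^2) = tr(a b a^2) * tr(b) - tr(a b a^2 b)  (eliminate b^-1) = x^2*y*z - x*y^2 - x*z^2 + x
next, tr(a^2 b^-2 a b) = tr(b^-1 a b a^2) * tr(b) - tr(b^-1 a b a^2 b)  (eliminate b^-1) = x^2*y^2*z - x*y^3 - x*y*z^2 - x^2*z + 2*x*y + z
assemble the triple (tr(r) - 2; tr(r a) - x; tr(r b) - y)

x^3*y^2 - x^2*y*z - x^3 - 2*x*y^2 + y*z + 3*x - 2; x^4*y^2 - x^3*y*z - x^4 - 3*x^2*y^2 + 2*x*y*z + 4*x^2 + y^2 - x - 2; x^2*y^2*z - x*y^3 - x*y*z^2 - x^2*z + 2*x*y - y + z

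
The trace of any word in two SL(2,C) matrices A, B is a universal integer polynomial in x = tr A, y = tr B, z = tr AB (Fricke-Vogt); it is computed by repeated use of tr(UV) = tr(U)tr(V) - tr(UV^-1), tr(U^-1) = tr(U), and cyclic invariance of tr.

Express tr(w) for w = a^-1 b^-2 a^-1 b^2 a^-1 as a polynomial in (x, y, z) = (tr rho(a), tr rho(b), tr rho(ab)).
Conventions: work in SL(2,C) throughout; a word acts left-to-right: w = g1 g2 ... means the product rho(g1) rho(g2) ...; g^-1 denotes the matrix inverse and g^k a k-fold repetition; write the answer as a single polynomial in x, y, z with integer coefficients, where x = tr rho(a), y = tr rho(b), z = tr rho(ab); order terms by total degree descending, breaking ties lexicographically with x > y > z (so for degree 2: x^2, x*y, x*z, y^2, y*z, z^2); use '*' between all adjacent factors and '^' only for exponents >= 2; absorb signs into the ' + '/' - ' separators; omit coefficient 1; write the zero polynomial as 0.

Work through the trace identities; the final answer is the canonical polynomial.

x^2*y^3*z - x^3*y^2 - x*y^4 - x*y^2*z^2 + x^3 + 4*x*y^2 - 3*x

trace(b^2) = trace(b)*trace(b) - trace(1)   [square of b] = y^2 - 2
trace(b^2 a) = trace(b)*trace(a b) - trace(a)   [square of b] = y*z - x
trace(a^-1 b^2) = trace(b^2)*trace(a) - trace(b^2 a)   [inverse elimination on a] = x*y^2 - y*z - x
trace(a^-1 b^2 a^-1) = trace(a^-1 b^2)*trace(a) - trace(a^-1 b^2 a)   [inverse elimination on a] = x^2*y^2 - x*y*z - x^2 - y^2 + 2
trace(a^-1 b^2 a^-2) = trace(a^-1 b^2 a^-1)*trace(a) - trace(a^-1 b^2)   [inverse elimination on a] = x^3*y^2 - x^2*y*z - x^3 - 2*x*y^2 + y*z + 3*x
trace(b^3) = trace(b)*trace(b^2) - trace(b)   [square of b] = y^3 - 3*y
trace(b^3 a) = trace(b)*trace(a b^2) - trace(a b)   [square of b] = y^2*z - x*y - z
trace(a^-1 b^3) = trace(b^3)*trace(a) - trace(b^3 a)   [inverse elimination on a] = x*y^3 - y^2*z - 2*x*y + z
trace(b^2 a^-2 b) = trace(a^-1 b^3)*trace(a) - trace(a^-1 b^3 a)   [inverse elimination on a] = x^2*y^3 - x*y^2*z - 2*x^2*y - y^3 + x*z + 3*y
trace(a b a b) = trace(a b)*trace(a b) - trace(1)   [split at a repeated a] = z^2 - 2
trace(a b a) = trace(a)*trace(b a) - trace(b)   [square of a] = x*z - y
trace(b a b^2 a) = trace(b)*trace(a b a b) - trace(a b a)   [square of b] = y*z^2 - x*z - y
trace(a^-1 b a b^2) = trace(b a b^2)*trace(a) - trace(b a b^2 a)   [inverse elimination on a] = x*y^2*z - x^2*y - y*z^2 + y
trace(b^2 a^-2 b a) = trace(a^-1 b a b^2)*trace(a) - trace(a^-1 b a b^2 a)   [inverse elimination on a] = x^2*y^2*z - x^3*y - x*y*z^2 - y^2*z + 2*x*y + z
trace(a^-1 b^2 a^-2 b) = trace(b^2 a^-2 b)*trace(a) - trace(b^2 a^-2 b a)   [inverse elimination on a] = x^3*y^3 - 2*x^2*y^2*z - x^3*y - x*y^3 + x*y*z^2 + x^2*z + y^2*z + x*y - z
trace(a^-1 b^2 a^-2 b^-1) = trace(a^-1 b^2 a^-2)*trace(b) - trace(a^-1 b^2 a^-2 b)   [inverse elimination on b] = x^2*y^2*z - x*y^3 - x*y*z^2 - x^2*z + 2*x*y + z
trace(a^-1 b^-2 a^-1 b^2 a^-1) = trace(a^-1 b^2 a^-2 b^-1)*trace(b) - trace(a^-1 b^2 a^-2)   [inverse elimination on b] = x^2*y^3*z - x^3*y^2 - x*y^4 - x*y^2*z^2 + x^3 + 4*x*y^2 - 3*x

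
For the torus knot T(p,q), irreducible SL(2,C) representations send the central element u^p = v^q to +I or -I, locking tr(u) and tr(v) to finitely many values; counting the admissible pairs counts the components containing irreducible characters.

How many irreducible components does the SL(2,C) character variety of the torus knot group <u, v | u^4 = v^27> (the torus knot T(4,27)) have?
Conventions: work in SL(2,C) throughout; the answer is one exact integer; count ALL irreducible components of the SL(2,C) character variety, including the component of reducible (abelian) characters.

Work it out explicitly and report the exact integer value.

40

For T(4,27): irreducibility forces the central element u^4 = v^27 to one of +I, -I.
On an irreducible component, tr(u) is locked at 2*cos(pi*alpha/4) for some alpha in 1..3, and tr(v) at 2*cos(pi*beta/27) for some beta in 1..26.
u^4 = (-1)^alpha I and v^27 = (-1)^beta I must agree, so alpha and beta have equal parity.
count pairs: odd alpha (2 choices) x odd beta (13), plus even alpha (1) x even beta (13): 2*13 + 1*13 = 39.
components with irreducible characters: 39; plus the single component of reducible (abelian) characters: total 40.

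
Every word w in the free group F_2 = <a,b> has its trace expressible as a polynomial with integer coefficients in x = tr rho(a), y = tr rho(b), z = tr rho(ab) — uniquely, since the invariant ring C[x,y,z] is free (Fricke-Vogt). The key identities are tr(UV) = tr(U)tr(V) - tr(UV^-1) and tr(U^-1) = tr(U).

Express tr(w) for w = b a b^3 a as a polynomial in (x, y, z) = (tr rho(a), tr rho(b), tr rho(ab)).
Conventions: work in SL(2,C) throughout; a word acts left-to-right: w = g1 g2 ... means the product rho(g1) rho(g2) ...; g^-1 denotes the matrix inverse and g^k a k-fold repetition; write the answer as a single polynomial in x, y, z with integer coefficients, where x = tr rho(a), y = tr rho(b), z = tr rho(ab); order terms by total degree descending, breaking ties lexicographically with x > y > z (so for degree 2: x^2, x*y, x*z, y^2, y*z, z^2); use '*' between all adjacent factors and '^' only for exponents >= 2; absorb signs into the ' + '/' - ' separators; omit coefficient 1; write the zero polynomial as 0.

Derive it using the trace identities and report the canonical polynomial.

tr(a b a b) = tr(b a) tr(b a) - tr(1)   [split at repeated b] = z^2 - 2
tr(a b a) = tr(a) tr(b a) - tr(b) = x*z - y
tr(a b a b^2) = tr(b) tr(a b a b) - tr(a b a) = y*z^2 - x*z - y
tr(b a b^3 a) = tr(b) tr(a b a b^2) - tr(a b a b) = y^2*z^2 - x*y*z - y^2 - z^2 + 2

y^2*z^2 - x*y*z - y^2 - z^2 + 2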